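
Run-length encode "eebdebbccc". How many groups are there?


Input: eebdebbccc
Scanning for consecutive runs:
  Group 1: 'e' x 2 (positions 0-1)
  Group 2: 'b' x 1 (positions 2-2)
  Group 3: 'd' x 1 (positions 3-3)
  Group 4: 'e' x 1 (positions 4-4)
  Group 5: 'b' x 2 (positions 5-6)
  Group 6: 'c' x 3 (positions 7-9)
Total groups: 6

6


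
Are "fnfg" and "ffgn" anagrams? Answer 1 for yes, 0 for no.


Strings: "fnfg", "ffgn"
Sorted first:  ffgn
Sorted second: ffgn
Sorted forms match => anagrams

1


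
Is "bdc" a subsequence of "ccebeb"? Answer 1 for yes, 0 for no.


Check if "bdc" is a subsequence of "ccebeb"
Greedy scan:
  Position 0 ('c'): no match needed
  Position 1 ('c'): no match needed
  Position 2 ('e'): no match needed
  Position 3 ('b'): matches sub[0] = 'b'
  Position 4 ('e'): no match needed
  Position 5 ('b'): no match needed
Only matched 1/3 characters => not a subsequence

0


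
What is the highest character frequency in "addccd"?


Input: addccd
Character counts:
  'a': 1
  'c': 2
  'd': 3
Maximum frequency: 3

3


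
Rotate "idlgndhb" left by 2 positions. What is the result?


Input: "idlgndhb", rotate left by 2
First 2 characters: "id"
Remaining characters: "lgndhb"
Concatenate remaining + first: "lgndhb" + "id" = "lgndhbid"

lgndhbid


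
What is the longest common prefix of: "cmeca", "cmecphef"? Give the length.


Words: cmeca, cmecphef
  Position 0: all 'c' => match
  Position 1: all 'm' => match
  Position 2: all 'e' => match
  Position 3: all 'c' => match
  Position 4: ('a', 'p') => mismatch, stop
LCP = "cmec" (length 4)

4


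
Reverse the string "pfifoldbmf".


Input: pfifoldbmf
Reading characters right to left:
  Position 9: 'f'
  Position 8: 'm'
  Position 7: 'b'
  Position 6: 'd'
  Position 5: 'l'
  Position 4: 'o'
  Position 3: 'f'
  Position 2: 'i'
  Position 1: 'f'
  Position 0: 'p'
Reversed: fmbdlofifp

fmbdlofifp


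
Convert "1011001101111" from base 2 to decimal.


Input: "1011001101111" in base 2
Positional expansion:
  Digit '1' (value 1) x 2^12 = 4096
  Digit '0' (value 0) x 2^11 = 0
  Digit '1' (value 1) x 2^10 = 1024
  Digit '1' (value 1) x 2^9 = 512
  Digit '0' (value 0) x 2^8 = 0
  Digit '0' (value 0) x 2^7 = 0
  Digit '1' (value 1) x 2^6 = 64
  Digit '1' (value 1) x 2^5 = 32
  Digit '0' (value 0) x 2^4 = 0
  Digit '1' (value 1) x 2^3 = 8
  Digit '1' (value 1) x 2^2 = 4
  Digit '1' (value 1) x 2^1 = 2
  Digit '1' (value 1) x 2^0 = 1
Sum = 5743

5743


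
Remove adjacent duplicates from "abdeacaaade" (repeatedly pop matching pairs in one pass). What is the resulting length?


Input: abdeacaaade
Stack-based adjacent duplicate removal:
  Read 'a': push. Stack: a
  Read 'b': push. Stack: ab
  Read 'd': push. Stack: abd
  Read 'e': push. Stack: abde
  Read 'a': push. Stack: abdea
  Read 'c': push. Stack: abdeac
  Read 'a': push. Stack: abdeaca
  Read 'a': matches stack top 'a' => pop. Stack: abdeac
  Read 'a': push. Stack: abdeaca
  Read 'd': push. Stack: abdeacad
  Read 'e': push. Stack: abdeacade
Final stack: "abdeacade" (length 9)

9


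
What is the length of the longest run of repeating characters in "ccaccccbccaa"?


Input: "ccaccccbccaa"
Scanning for longest run:
  Position 1 ('c'): continues run of 'c', length=2
  Position 2 ('a'): new char, reset run to 1
  Position 3 ('c'): new char, reset run to 1
  Position 4 ('c'): continues run of 'c', length=2
  Position 5 ('c'): continues run of 'c', length=3
  Position 6 ('c'): continues run of 'c', length=4
  Position 7 ('b'): new char, reset run to 1
  Position 8 ('c'): new char, reset run to 1
  Position 9 ('c'): continues run of 'c', length=2
  Position 10 ('a'): new char, reset run to 1
  Position 11 ('a'): continues run of 'a', length=2
Longest run: 'c' with length 4

4


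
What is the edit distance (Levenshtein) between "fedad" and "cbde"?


Computing edit distance: "fedad" -> "cbde"
DP table:
           c    b    d    e
      0    1    2    3    4
  f   1    1    2    3    4
  e   2    2    2    3    3
  d   3    3    3    2    3
  a   4    4    4    3    3
  d   5    5    5    4    4
Edit distance = dp[5][4] = 4

4


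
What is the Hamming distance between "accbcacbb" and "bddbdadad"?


Comparing "accbcacbb" and "bddbdadad" position by position:
  Position 0: 'a' vs 'b' => differ
  Position 1: 'c' vs 'd' => differ
  Position 2: 'c' vs 'd' => differ
  Position 3: 'b' vs 'b' => same
  Position 4: 'c' vs 'd' => differ
  Position 5: 'a' vs 'a' => same
  Position 6: 'c' vs 'd' => differ
  Position 7: 'b' vs 'a' => differ
  Position 8: 'b' vs 'd' => differ
Total differences (Hamming distance): 7

7


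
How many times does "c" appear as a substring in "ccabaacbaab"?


Searching for "c" in "ccabaacbaab"
Scanning each position:
  Position 0: "c" => MATCH
  Position 1: "c" => MATCH
  Position 2: "a" => no
  Position 3: "b" => no
  Position 4: "a" => no
  Position 5: "a" => no
  Position 6: "c" => MATCH
  Position 7: "b" => no
  Position 8: "a" => no
  Position 9: "a" => no
  Position 10: "b" => no
Total occurrences: 3

3


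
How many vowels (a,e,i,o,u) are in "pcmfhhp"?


Input: pcmfhhp
Checking each character:
  'p' at position 0: consonant
  'c' at position 1: consonant
  'm' at position 2: consonant
  'f' at position 3: consonant
  'h' at position 4: consonant
  'h' at position 5: consonant
  'p' at position 6: consonant
Total vowels: 0

0


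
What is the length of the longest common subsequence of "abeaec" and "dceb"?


LCS of "abeaec" and "dceb"
DP table:
           d    c    e    b
      0    0    0    0    0
  a   0    0    0    0    0
  b   0    0    0    0    1
  e   0    0    0    1    1
  a   0    0    0    1    1
  e   0    0    0    1    1
  c   0    0    1    1    1
LCS length = dp[6][4] = 1

1


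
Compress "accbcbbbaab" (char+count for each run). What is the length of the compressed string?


Input: accbcbbbaab
Runs:
  'a' x 1 => "a1"
  'c' x 2 => "c2"
  'b' x 1 => "b1"
  'c' x 1 => "c1"
  'b' x 3 => "b3"
  'a' x 2 => "a2"
  'b' x 1 => "b1"
Compressed: "a1c2b1c1b3a2b1"
Compressed length: 14

14


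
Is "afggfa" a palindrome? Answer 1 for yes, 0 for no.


Input: afggfa
Reversed: afggfa
  Compare pos 0 ('a') with pos 5 ('a'): match
  Compare pos 1 ('f') with pos 4 ('f'): match
  Compare pos 2 ('g') with pos 3 ('g'): match
Result: palindrome

1


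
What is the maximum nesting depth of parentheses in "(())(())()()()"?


Input: "(())(())()()()"
Tracking depth:
  Position 0 '(': depth becomes 1
  Position 1 '(': depth becomes 2
  Position 2 ')': depth becomes 1
  Position 3 ')': depth becomes 0
  Position 4 '(': depth becomes 1
  Position 5 '(': depth becomes 2
  Position 6 ')': depth becomes 1
  Position 7 ')': depth becomes 0
  Position 8 '(': depth becomes 1
  Position 9 ')': depth becomes 0
  Position 10 '(': depth becomes 1
  Position 11 ')': depth becomes 0
  Position 12 '(': depth becomes 1
  Position 13 ')': depth becomes 0
Maximum depth reached: 2

2


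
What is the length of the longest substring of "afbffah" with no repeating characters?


Input: "afbffah"
Sliding window (track last position of each char):
  Position 0 ('a'): window [0,0] length 1 -- new best
  Position 1 ('f'): window [0,1] length 2 -- new best
  Position 2 ('b'): window [0,2] length 3 -- new best
  Position 3 ('f'): repeat (last at 1), move window start to 2
  Position 3 ('f'): window [2,3] length 2
  Position 4 ('f'): repeat (last at 3), move window start to 4
  Position 4 ('f'): window [4,4] length 1
  Position 5 ('a'): window [4,5] length 2
  Position 6 ('h'): window [4,6] length 3
Longest substring with no repeats: "afb" with length 3

3


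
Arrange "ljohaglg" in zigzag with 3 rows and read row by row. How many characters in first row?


Zigzag "ljohaglg" into 3 rows:
Placing characters:
  'l' => row 0
  'j' => row 1
  'o' => row 2
  'h' => row 1
  'a' => row 0
  'g' => row 1
  'l' => row 2
  'g' => row 1
Rows:
  Row 0: "la"
  Row 1: "jhgg"
  Row 2: "ol"
First row length: 2

2


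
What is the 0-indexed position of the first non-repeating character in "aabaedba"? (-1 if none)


Input: aabaedba
Character frequencies:
  'a': 4
  'b': 2
  'd': 1
  'e': 1
Scanning left to right for freq == 1:
  Position 0 ('a'): freq=4, skip
  Position 1 ('a'): freq=4, skip
  Position 2 ('b'): freq=2, skip
  Position 3 ('a'): freq=4, skip
  Position 4 ('e'): unique! => answer = 4

4


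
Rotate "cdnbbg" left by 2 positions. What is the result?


Input: "cdnbbg", rotate left by 2
First 2 characters: "cd"
Remaining characters: "nbbg"
Concatenate remaining + first: "nbbg" + "cd" = "nbbgcd"

nbbgcd


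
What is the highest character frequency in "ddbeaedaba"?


Input: ddbeaedaba
Character counts:
  'a': 3
  'b': 2
  'd': 3
  'e': 2
Maximum frequency: 3

3


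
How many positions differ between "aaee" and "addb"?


Comparing "aaee" and "addb" position by position:
  Position 0: 'a' vs 'a' => same
  Position 1: 'a' vs 'd' => DIFFER
  Position 2: 'e' vs 'd' => DIFFER
  Position 3: 'e' vs 'b' => DIFFER
Positions that differ: 3

3


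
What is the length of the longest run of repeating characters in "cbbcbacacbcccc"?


Input: "cbbcbacacbcccc"
Scanning for longest run:
  Position 1 ('b'): new char, reset run to 1
  Position 2 ('b'): continues run of 'b', length=2
  Position 3 ('c'): new char, reset run to 1
  Position 4 ('b'): new char, reset run to 1
  Position 5 ('a'): new char, reset run to 1
  Position 6 ('c'): new char, reset run to 1
  Position 7 ('a'): new char, reset run to 1
  Position 8 ('c'): new char, reset run to 1
  Position 9 ('b'): new char, reset run to 1
  Position 10 ('c'): new char, reset run to 1
  Position 11 ('c'): continues run of 'c', length=2
  Position 12 ('c'): continues run of 'c', length=3
  Position 13 ('c'): continues run of 'c', length=4
Longest run: 'c' with length 4

4


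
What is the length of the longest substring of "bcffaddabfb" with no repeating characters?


Input: "bcffaddabfb"
Sliding window (track last position of each char):
  Position 0 ('b'): window [0,0] length 1 -- new best
  Position 1 ('c'): window [0,1] length 2 -- new best
  Position 2 ('f'): window [0,2] length 3 -- new best
  Position 3 ('f'): repeat (last at 2), move window start to 3
  Position 3 ('f'): window [3,3] length 1
  Position 4 ('a'): window [3,4] length 2
  Position 5 ('d'): window [3,5] length 3
  Position 6 ('d'): repeat (last at 5), move window start to 6
  Position 6 ('d'): window [6,6] length 1
  Position 7 ('a'): window [6,7] length 2
  Position 8 ('b'): window [6,8] length 3
  Position 9 ('f'): window [6,9] length 4 -- new best
  Position 10 ('b'): repeat (last at 8), move window start to 9
  Position 10 ('b'): window [9,10] length 2
Longest substring with no repeats: "dabf" with length 4

4


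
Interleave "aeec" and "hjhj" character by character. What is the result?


Interleaving "aeec" and "hjhj":
  Position 0: 'a' from first, 'h' from second => "ah"
  Position 1: 'e' from first, 'j' from second => "ej"
  Position 2: 'e' from first, 'h' from second => "eh"
  Position 3: 'c' from first, 'j' from second => "cj"
Result: ahejehcj

ahejehcj


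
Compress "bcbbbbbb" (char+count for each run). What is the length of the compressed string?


Input: bcbbbbbb
Runs:
  'b' x 1 => "b1"
  'c' x 1 => "c1"
  'b' x 6 => "b6"
Compressed: "b1c1b6"
Compressed length: 6

6


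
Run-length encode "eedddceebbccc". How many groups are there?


Input: eedddceebbccc
Scanning for consecutive runs:
  Group 1: 'e' x 2 (positions 0-1)
  Group 2: 'd' x 3 (positions 2-4)
  Group 3: 'c' x 1 (positions 5-5)
  Group 4: 'e' x 2 (positions 6-7)
  Group 5: 'b' x 2 (positions 8-9)
  Group 6: 'c' x 3 (positions 10-12)
Total groups: 6

6


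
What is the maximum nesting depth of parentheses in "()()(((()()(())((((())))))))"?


Input: "()()(((()()(())((((())))))))"
Tracking depth:
  Position 0 '(': depth becomes 1
  Position 1 ')': depth becomes 0
  Position 2 '(': depth becomes 1
  Position 3 ')': depth becomes 0
  Position 4 '(': depth becomes 1
  Position 5 '(': depth becomes 2
  Position 6 '(': depth becomes 3
  Position 7 '(': depth becomes 4
  Position 8 ')': depth becomes 3
  Position 9 '(': depth becomes 4
  Position 10 ')': depth becomes 3
  Position 11 '(': depth becomes 4
  Position 12 '(': depth becomes 5
  Position 13 ')': depth becomes 4
  Position 14 ')': depth becomes 3
  Position 15 '(': depth becomes 4
  Position 16 '(': depth becomes 5
  Position 17 '(': depth becomes 6
  Position 18 '(': depth becomes 7
  Position 19 '(': depth becomes 8
  Position 20 ')': depth becomes 7
  Position 21 ')': depth becomes 6
  Position 22 ')': depth becomes 5
  Position 23 ')': depth becomes 4
  Position 24 ')': depth becomes 3
  Position 25 ')': depth becomes 2
  Position 26 ')': depth becomes 1
  Position 27 ')': depth becomes 0
Maximum depth reached: 8

8


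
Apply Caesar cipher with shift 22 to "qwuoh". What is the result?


Caesar cipher: shift "qwuoh" by 22
  'q' (pos 16) + 22 = pos 12 = 'm'
  'w' (pos 22) + 22 = pos 18 = 's'
  'u' (pos 20) + 22 = pos 16 = 'q'
  'o' (pos 14) + 22 = pos 10 = 'k'
  'h' (pos 7) + 22 = pos 3 = 'd'
Result: msqkd

msqkd


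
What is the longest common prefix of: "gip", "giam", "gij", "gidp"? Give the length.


Words: gip, giam, gij, gidp
  Position 0: all 'g' => match
  Position 1: all 'i' => match
  Position 2: ('p', 'a', 'j', 'd') => mismatch, stop
LCP = "gi" (length 2)

2


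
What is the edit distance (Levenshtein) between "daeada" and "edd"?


Computing edit distance: "daeada" -> "edd"
DP table:
           e    d    d
      0    1    2    3
  d   1    1    1    2
  a   2    2    2    2
  e   3    2    3    3
  a   4    3    3    4
  d   5    4    3    3
  a   6    5    4    4
Edit distance = dp[6][3] = 4

4


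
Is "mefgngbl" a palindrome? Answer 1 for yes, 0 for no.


Input: mefgngbl
Reversed: lbgngfem
  Compare pos 0 ('m') with pos 7 ('l'): MISMATCH
  Compare pos 1 ('e') with pos 6 ('b'): MISMATCH
  Compare pos 2 ('f') with pos 5 ('g'): MISMATCH
  Compare pos 3 ('g') with pos 4 ('n'): MISMATCH
Result: not a palindrome

0


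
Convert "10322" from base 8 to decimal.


Input: "10322" in base 8
Positional expansion:
  Digit '1' (value 1) x 8^4 = 4096
  Digit '0' (value 0) x 8^3 = 0
  Digit '3' (value 3) x 8^2 = 192
  Digit '2' (value 2) x 8^1 = 16
  Digit '2' (value 2) x 8^0 = 2
Sum = 4306

4306


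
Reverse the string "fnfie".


Input: fnfie
Reading characters right to left:
  Position 4: 'e'
  Position 3: 'i'
  Position 2: 'f'
  Position 1: 'n'
  Position 0: 'f'
Reversed: eifnf

eifnf


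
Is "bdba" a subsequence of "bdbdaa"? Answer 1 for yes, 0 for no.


Check if "bdba" is a subsequence of "bdbdaa"
Greedy scan:
  Position 0 ('b'): matches sub[0] = 'b'
  Position 1 ('d'): matches sub[1] = 'd'
  Position 2 ('b'): matches sub[2] = 'b'
  Position 3 ('d'): no match needed
  Position 4 ('a'): matches sub[3] = 'a'
  Position 5 ('a'): no match needed
All 4 characters matched => is a subsequence

1


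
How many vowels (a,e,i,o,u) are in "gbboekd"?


Input: gbboekd
Checking each character:
  'g' at position 0: consonant
  'b' at position 1: consonant
  'b' at position 2: consonant
  'o' at position 3: vowel (running total: 1)
  'e' at position 4: vowel (running total: 2)
  'k' at position 5: consonant
  'd' at position 6: consonant
Total vowels: 2

2


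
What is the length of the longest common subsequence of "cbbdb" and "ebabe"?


LCS of "cbbdb" and "ebabe"
DP table:
           e    b    a    b    e
      0    0    0    0    0    0
  c   0    0    0    0    0    0
  b   0    0    1    1    1    1
  b   0    0    1    1    2    2
  d   0    0    1    1    2    2
  b   0    0    1    1    2    2
LCS length = dp[5][5] = 2

2


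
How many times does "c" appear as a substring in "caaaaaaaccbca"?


Searching for "c" in "caaaaaaaccbca"
Scanning each position:
  Position 0: "c" => MATCH
  Position 1: "a" => no
  Position 2: "a" => no
  Position 3: "a" => no
  Position 4: "a" => no
  Position 5: "a" => no
  Position 6: "a" => no
  Position 7: "a" => no
  Position 8: "c" => MATCH
  Position 9: "c" => MATCH
  Position 10: "b" => no
  Position 11: "c" => MATCH
  Position 12: "a" => no
Total occurrences: 4

4


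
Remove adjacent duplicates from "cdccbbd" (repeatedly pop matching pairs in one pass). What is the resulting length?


Input: cdccbbd
Stack-based adjacent duplicate removal:
  Read 'c': push. Stack: c
  Read 'd': push. Stack: cd
  Read 'c': push. Stack: cdc
  Read 'c': matches stack top 'c' => pop. Stack: cd
  Read 'b': push. Stack: cdb
  Read 'b': matches stack top 'b' => pop. Stack: cd
  Read 'd': matches stack top 'd' => pop. Stack: c
Final stack: "c" (length 1)

1


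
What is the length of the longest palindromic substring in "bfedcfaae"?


Input: "bfedcfaae"
Checking substrings for palindromes:
  [6:8] "aa" (len 2) => palindrome
Longest palindromic substring: "aa" with length 2

2


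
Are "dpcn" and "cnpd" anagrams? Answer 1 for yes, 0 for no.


Strings: "dpcn", "cnpd"
Sorted first:  cdnp
Sorted second: cdnp
Sorted forms match => anagrams

1


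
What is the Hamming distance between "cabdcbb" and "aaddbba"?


Comparing "cabdcbb" and "aaddbba" position by position:
  Position 0: 'c' vs 'a' => differ
  Position 1: 'a' vs 'a' => same
  Position 2: 'b' vs 'd' => differ
  Position 3: 'd' vs 'd' => same
  Position 4: 'c' vs 'b' => differ
  Position 5: 'b' vs 'b' => same
  Position 6: 'b' vs 'a' => differ
Total differences (Hamming distance): 4

4


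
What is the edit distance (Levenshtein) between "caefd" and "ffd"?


Computing edit distance: "caefd" -> "ffd"
DP table:
           f    f    d
      0    1    2    3
  c   1    1    2    3
  a   2    2    2    3
  e   3    3    3    3
  f   4    3    3    4
  d   5    4    4    3
Edit distance = dp[5][3] = 3

3


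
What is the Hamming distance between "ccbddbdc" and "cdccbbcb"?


Comparing "ccbddbdc" and "cdccbbcb" position by position:
  Position 0: 'c' vs 'c' => same
  Position 1: 'c' vs 'd' => differ
  Position 2: 'b' vs 'c' => differ
  Position 3: 'd' vs 'c' => differ
  Position 4: 'd' vs 'b' => differ
  Position 5: 'b' vs 'b' => same
  Position 6: 'd' vs 'c' => differ
  Position 7: 'c' vs 'b' => differ
Total differences (Hamming distance): 6

6


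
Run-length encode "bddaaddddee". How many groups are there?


Input: bddaaddddee
Scanning for consecutive runs:
  Group 1: 'b' x 1 (positions 0-0)
  Group 2: 'd' x 2 (positions 1-2)
  Group 3: 'a' x 2 (positions 3-4)
  Group 4: 'd' x 4 (positions 5-8)
  Group 5: 'e' x 2 (positions 9-10)
Total groups: 5

5


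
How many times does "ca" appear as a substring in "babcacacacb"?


Searching for "ca" in "babcacacacb"
Scanning each position:
  Position 0: "ba" => no
  Position 1: "ab" => no
  Position 2: "bc" => no
  Position 3: "ca" => MATCH
  Position 4: "ac" => no
  Position 5: "ca" => MATCH
  Position 6: "ac" => no
  Position 7: "ca" => MATCH
  Position 8: "ac" => no
  Position 9: "cb" => no
Total occurrences: 3

3


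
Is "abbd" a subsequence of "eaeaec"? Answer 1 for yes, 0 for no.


Check if "abbd" is a subsequence of "eaeaec"
Greedy scan:
  Position 0 ('e'): no match needed
  Position 1 ('a'): matches sub[0] = 'a'
  Position 2 ('e'): no match needed
  Position 3 ('a'): no match needed
  Position 4 ('e'): no match needed
  Position 5 ('c'): no match needed
Only matched 1/4 characters => not a subsequence

0


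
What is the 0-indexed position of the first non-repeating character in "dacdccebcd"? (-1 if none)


Input: dacdccebcd
Character frequencies:
  'a': 1
  'b': 1
  'c': 4
  'd': 3
  'e': 1
Scanning left to right for freq == 1:
  Position 0 ('d'): freq=3, skip
  Position 1 ('a'): unique! => answer = 1

1


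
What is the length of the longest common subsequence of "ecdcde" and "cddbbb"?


LCS of "ecdcde" and "cddbbb"
DP table:
           c    d    d    b    b    b
      0    0    0    0    0    0    0
  e   0    0    0    0    0    0    0
  c   0    1    1    1    1    1    1
  d   0    1    2    2    2    2    2
  c   0    1    2    2    2    2    2
  d   0    1    2    3    3    3    3
  e   0    1    2    3    3    3    3
LCS length = dp[6][6] = 3

3


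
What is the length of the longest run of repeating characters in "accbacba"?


Input: "accbacba"
Scanning for longest run:
  Position 1 ('c'): new char, reset run to 1
  Position 2 ('c'): continues run of 'c', length=2
  Position 3 ('b'): new char, reset run to 1
  Position 4 ('a'): new char, reset run to 1
  Position 5 ('c'): new char, reset run to 1
  Position 6 ('b'): new char, reset run to 1
  Position 7 ('a'): new char, reset run to 1
Longest run: 'c' with length 2

2


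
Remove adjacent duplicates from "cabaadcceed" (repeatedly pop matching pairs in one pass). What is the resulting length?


Input: cabaadcceed
Stack-based adjacent duplicate removal:
  Read 'c': push. Stack: c
  Read 'a': push. Stack: ca
  Read 'b': push. Stack: cab
  Read 'a': push. Stack: caba
  Read 'a': matches stack top 'a' => pop. Stack: cab
  Read 'd': push. Stack: cabd
  Read 'c': push. Stack: cabdc
  Read 'c': matches stack top 'c' => pop. Stack: cabd
  Read 'e': push. Stack: cabde
  Read 'e': matches stack top 'e' => pop. Stack: cabd
  Read 'd': matches stack top 'd' => pop. Stack: cab
Final stack: "cab" (length 3)

3


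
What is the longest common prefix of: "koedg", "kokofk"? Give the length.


Words: koedg, kokofk
  Position 0: all 'k' => match
  Position 1: all 'o' => match
  Position 2: ('e', 'k') => mismatch, stop
LCP = "ko" (length 2)

2


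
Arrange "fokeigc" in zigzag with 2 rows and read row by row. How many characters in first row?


Zigzag "fokeigc" into 2 rows:
Placing characters:
  'f' => row 0
  'o' => row 1
  'k' => row 0
  'e' => row 1
  'i' => row 0
  'g' => row 1
  'c' => row 0
Rows:
  Row 0: "fkic"
  Row 1: "oeg"
First row length: 4

4


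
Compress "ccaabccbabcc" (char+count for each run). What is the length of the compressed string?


Input: ccaabccbabcc
Runs:
  'c' x 2 => "c2"
  'a' x 2 => "a2"
  'b' x 1 => "b1"
  'c' x 2 => "c2"
  'b' x 1 => "b1"
  'a' x 1 => "a1"
  'b' x 1 => "b1"
  'c' x 2 => "c2"
Compressed: "c2a2b1c2b1a1b1c2"
Compressed length: 16

16


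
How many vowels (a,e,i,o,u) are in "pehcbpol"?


Input: pehcbpol
Checking each character:
  'p' at position 0: consonant
  'e' at position 1: vowel (running total: 1)
  'h' at position 2: consonant
  'c' at position 3: consonant
  'b' at position 4: consonant
  'p' at position 5: consonant
  'o' at position 6: vowel (running total: 2)
  'l' at position 7: consonant
Total vowels: 2

2


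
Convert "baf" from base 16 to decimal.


Input: "baf" in base 16
Positional expansion:
  Digit 'b' (value 11) x 16^2 = 2816
  Digit 'a' (value 10) x 16^1 = 160
  Digit 'f' (value 15) x 16^0 = 15
Sum = 2991

2991


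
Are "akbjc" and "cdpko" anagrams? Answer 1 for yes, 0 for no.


Strings: "akbjc", "cdpko"
Sorted first:  abcjk
Sorted second: cdkop
Differ at position 0: 'a' vs 'c' => not anagrams

0


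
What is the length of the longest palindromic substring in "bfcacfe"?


Input: "bfcacfe"
Checking substrings for palindromes:
  [1:6] "fcacf" (len 5) => palindrome
  [2:5] "cac" (len 3) => palindrome
Longest palindromic substring: "fcacf" with length 5

5


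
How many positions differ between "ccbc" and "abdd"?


Comparing "ccbc" and "abdd" position by position:
  Position 0: 'c' vs 'a' => DIFFER
  Position 1: 'c' vs 'b' => DIFFER
  Position 2: 'b' vs 'd' => DIFFER
  Position 3: 'c' vs 'd' => DIFFER
Positions that differ: 4

4


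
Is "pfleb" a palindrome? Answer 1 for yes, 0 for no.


Input: pfleb
Reversed: belfp
  Compare pos 0 ('p') with pos 4 ('b'): MISMATCH
  Compare pos 1 ('f') with pos 3 ('e'): MISMATCH
Result: not a palindrome

0


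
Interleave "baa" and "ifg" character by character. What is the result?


Interleaving "baa" and "ifg":
  Position 0: 'b' from first, 'i' from second => "bi"
  Position 1: 'a' from first, 'f' from second => "af"
  Position 2: 'a' from first, 'g' from second => "ag"
Result: biafag

biafag


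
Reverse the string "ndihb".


Input: ndihb
Reading characters right to left:
  Position 4: 'b'
  Position 3: 'h'
  Position 2: 'i'
  Position 1: 'd'
  Position 0: 'n'
Reversed: bhidn

bhidn


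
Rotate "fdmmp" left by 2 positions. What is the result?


Input: "fdmmp", rotate left by 2
First 2 characters: "fd"
Remaining characters: "mmp"
Concatenate remaining + first: "mmp" + "fd" = "mmpfd"

mmpfd


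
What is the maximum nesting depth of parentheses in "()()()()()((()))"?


Input: "()()()()()((()))"
Tracking depth:
  Position 0 '(': depth becomes 1
  Position 1 ')': depth becomes 0
  Position 2 '(': depth becomes 1
  Position 3 ')': depth becomes 0
  Position 4 '(': depth becomes 1
  Position 5 ')': depth becomes 0
  Position 6 '(': depth becomes 1
  Position 7 ')': depth becomes 0
  Position 8 '(': depth becomes 1
  Position 9 ')': depth becomes 0
  Position 10 '(': depth becomes 1
  Position 11 '(': depth becomes 2
  Position 12 '(': depth becomes 3
  Position 13 ')': depth becomes 2
  Position 14 ')': depth becomes 1
  Position 15 ')': depth becomes 0
Maximum depth reached: 3

3


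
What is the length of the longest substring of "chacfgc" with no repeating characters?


Input: "chacfgc"
Sliding window (track last position of each char):
  Position 0 ('c'): window [0,0] length 1 -- new best
  Position 1 ('h'): window [0,1] length 2 -- new best
  Position 2 ('a'): window [0,2] length 3 -- new best
  Position 3 ('c'): repeat (last at 0), move window start to 1
  Position 3 ('c'): window [1,3] length 3
  Position 4 ('f'): window [1,4] length 4 -- new best
  Position 5 ('g'): window [1,5] length 5 -- new best
  Position 6 ('c'): repeat (last at 3), move window start to 4
  Position 6 ('c'): window [4,6] length 3
Longest substring with no repeats: "hacfg" with length 5

5


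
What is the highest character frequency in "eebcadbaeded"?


Input: eebcadbaeded
Character counts:
  'a': 2
  'b': 2
  'c': 1
  'd': 3
  'e': 4
Maximum frequency: 4

4


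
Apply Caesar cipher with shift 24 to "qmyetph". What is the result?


Caesar cipher: shift "qmyetph" by 24
  'q' (pos 16) + 24 = pos 14 = 'o'
  'm' (pos 12) + 24 = pos 10 = 'k'
  'y' (pos 24) + 24 = pos 22 = 'w'
  'e' (pos 4) + 24 = pos 2 = 'c'
  't' (pos 19) + 24 = pos 17 = 'r'
  'p' (pos 15) + 24 = pos 13 = 'n'
  'h' (pos 7) + 24 = pos 5 = 'f'
Result: okwcrnf

okwcrnf


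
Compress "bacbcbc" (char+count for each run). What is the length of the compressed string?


Input: bacbcbc
Runs:
  'b' x 1 => "b1"
  'a' x 1 => "a1"
  'c' x 1 => "c1"
  'b' x 1 => "b1"
  'c' x 1 => "c1"
  'b' x 1 => "b1"
  'c' x 1 => "c1"
Compressed: "b1a1c1b1c1b1c1"
Compressed length: 14

14


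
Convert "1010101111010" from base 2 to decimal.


Input: "1010101111010" in base 2
Positional expansion:
  Digit '1' (value 1) x 2^12 = 4096
  Digit '0' (value 0) x 2^11 = 0
  Digit '1' (value 1) x 2^10 = 1024
  Digit '0' (value 0) x 2^9 = 0
  Digit '1' (value 1) x 2^8 = 256
  Digit '0' (value 0) x 2^7 = 0
  Digit '1' (value 1) x 2^6 = 64
  Digit '1' (value 1) x 2^5 = 32
  Digit '1' (value 1) x 2^4 = 16
  Digit '1' (value 1) x 2^3 = 8
  Digit '0' (value 0) x 2^2 = 0
  Digit '1' (value 1) x 2^1 = 2
  Digit '0' (value 0) x 2^0 = 0
Sum = 5498

5498


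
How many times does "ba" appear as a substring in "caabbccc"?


Searching for "ba" in "caabbccc"
Scanning each position:
  Position 0: "ca" => no
  Position 1: "aa" => no
  Position 2: "ab" => no
  Position 3: "bb" => no
  Position 4: "bc" => no
  Position 5: "cc" => no
  Position 6: "cc" => no
Total occurrences: 0

0


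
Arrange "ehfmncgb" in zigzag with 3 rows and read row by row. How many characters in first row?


Zigzag "ehfmncgb" into 3 rows:
Placing characters:
  'e' => row 0
  'h' => row 1
  'f' => row 2
  'm' => row 1
  'n' => row 0
  'c' => row 1
  'g' => row 2
  'b' => row 1
Rows:
  Row 0: "en"
  Row 1: "hmcb"
  Row 2: "fg"
First row length: 2

2


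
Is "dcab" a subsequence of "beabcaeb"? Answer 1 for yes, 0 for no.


Check if "dcab" is a subsequence of "beabcaeb"
Greedy scan:
  Position 0 ('b'): no match needed
  Position 1 ('e'): no match needed
  Position 2 ('a'): no match needed
  Position 3 ('b'): no match needed
  Position 4 ('c'): no match needed
  Position 5 ('a'): no match needed
  Position 6 ('e'): no match needed
  Position 7 ('b'): no match needed
Only matched 0/4 characters => not a subsequence

0


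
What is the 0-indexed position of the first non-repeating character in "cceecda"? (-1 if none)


Input: cceecda
Character frequencies:
  'a': 1
  'c': 3
  'd': 1
  'e': 2
Scanning left to right for freq == 1:
  Position 0 ('c'): freq=3, skip
  Position 1 ('c'): freq=3, skip
  Position 2 ('e'): freq=2, skip
  Position 3 ('e'): freq=2, skip
  Position 4 ('c'): freq=3, skip
  Position 5 ('d'): unique! => answer = 5

5


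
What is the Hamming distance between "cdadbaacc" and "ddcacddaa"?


Comparing "cdadbaacc" and "ddcacddaa" position by position:
  Position 0: 'c' vs 'd' => differ
  Position 1: 'd' vs 'd' => same
  Position 2: 'a' vs 'c' => differ
  Position 3: 'd' vs 'a' => differ
  Position 4: 'b' vs 'c' => differ
  Position 5: 'a' vs 'd' => differ
  Position 6: 'a' vs 'd' => differ
  Position 7: 'c' vs 'a' => differ
  Position 8: 'c' vs 'a' => differ
Total differences (Hamming distance): 8

8


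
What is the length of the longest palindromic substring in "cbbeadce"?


Input: "cbbeadce"
Checking substrings for palindromes:
  [1:3] "bb" (len 2) => palindrome
Longest palindromic substring: "bb" with length 2

2


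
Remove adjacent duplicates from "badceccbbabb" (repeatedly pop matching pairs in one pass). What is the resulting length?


Input: badceccbbabb
Stack-based adjacent duplicate removal:
  Read 'b': push. Stack: b
  Read 'a': push. Stack: ba
  Read 'd': push. Stack: bad
  Read 'c': push. Stack: badc
  Read 'e': push. Stack: badce
  Read 'c': push. Stack: badcec
  Read 'c': matches stack top 'c' => pop. Stack: badce
  Read 'b': push. Stack: badceb
  Read 'b': matches stack top 'b' => pop. Stack: badce
  Read 'a': push. Stack: badcea
  Read 'b': push. Stack: badceab
  Read 'b': matches stack top 'b' => pop. Stack: badcea
Final stack: "badcea" (length 6)

6


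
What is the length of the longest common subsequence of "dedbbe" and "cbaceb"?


LCS of "dedbbe" and "cbaceb"
DP table:
           c    b    a    c    e    b
      0    0    0    0    0    0    0
  d   0    0    0    0    0    0    0
  e   0    0    0    0    0    1    1
  d   0    0    0    0    0    1    1
  b   0    0    1    1    1    1    2
  b   0    0    1    1    1    1    2
  e   0    0    1    1    1    2    2
LCS length = dp[6][6] = 2

2


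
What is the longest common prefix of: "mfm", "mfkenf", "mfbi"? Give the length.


Words: mfm, mfkenf, mfbi
  Position 0: all 'm' => match
  Position 1: all 'f' => match
  Position 2: ('m', 'k', 'b') => mismatch, stop
LCP = "mf" (length 2)

2


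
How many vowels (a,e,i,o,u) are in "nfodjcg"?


Input: nfodjcg
Checking each character:
  'n' at position 0: consonant
  'f' at position 1: consonant
  'o' at position 2: vowel (running total: 1)
  'd' at position 3: consonant
  'j' at position 4: consonant
  'c' at position 5: consonant
  'g' at position 6: consonant
Total vowels: 1

1


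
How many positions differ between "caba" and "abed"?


Comparing "caba" and "abed" position by position:
  Position 0: 'c' vs 'a' => DIFFER
  Position 1: 'a' vs 'b' => DIFFER
  Position 2: 'b' vs 'e' => DIFFER
  Position 3: 'a' vs 'd' => DIFFER
Positions that differ: 4

4


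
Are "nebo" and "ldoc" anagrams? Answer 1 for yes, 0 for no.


Strings: "nebo", "ldoc"
Sorted first:  beno
Sorted second: cdlo
Differ at position 0: 'b' vs 'c' => not anagrams

0


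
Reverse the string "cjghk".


Input: cjghk
Reading characters right to left:
  Position 4: 'k'
  Position 3: 'h'
  Position 2: 'g'
  Position 1: 'j'
  Position 0: 'c'
Reversed: khgjc

khgjc


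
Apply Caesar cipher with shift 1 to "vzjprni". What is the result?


Caesar cipher: shift "vzjprni" by 1
  'v' (pos 21) + 1 = pos 22 = 'w'
  'z' (pos 25) + 1 = pos 0 = 'a'
  'j' (pos 9) + 1 = pos 10 = 'k'
  'p' (pos 15) + 1 = pos 16 = 'q'
  'r' (pos 17) + 1 = pos 18 = 's'
  'n' (pos 13) + 1 = pos 14 = 'o'
  'i' (pos 8) + 1 = pos 9 = 'j'
Result: wakqsoj

wakqsoj


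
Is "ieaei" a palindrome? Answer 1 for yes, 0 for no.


Input: ieaei
Reversed: ieaei
  Compare pos 0 ('i') with pos 4 ('i'): match
  Compare pos 1 ('e') with pos 3 ('e'): match
Result: palindrome

1


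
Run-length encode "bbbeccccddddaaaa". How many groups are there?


Input: bbbeccccddddaaaa
Scanning for consecutive runs:
  Group 1: 'b' x 3 (positions 0-2)
  Group 2: 'e' x 1 (positions 3-3)
  Group 3: 'c' x 4 (positions 4-7)
  Group 4: 'd' x 4 (positions 8-11)
  Group 5: 'a' x 4 (positions 12-15)
Total groups: 5

5


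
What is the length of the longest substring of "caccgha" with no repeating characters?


Input: "caccgha"
Sliding window (track last position of each char):
  Position 0 ('c'): window [0,0] length 1 -- new best
  Position 1 ('a'): window [0,1] length 2 -- new best
  Position 2 ('c'): repeat (last at 0), move window start to 1
  Position 2 ('c'): window [1,2] length 2
  Position 3 ('c'): repeat (last at 2), move window start to 3
  Position 3 ('c'): window [3,3] length 1
  Position 4 ('g'): window [3,4] length 2
  Position 5 ('h'): window [3,5] length 3 -- new best
  Position 6 ('a'): window [3,6] length 4 -- new best
Longest substring with no repeats: "cgha" with length 4

4


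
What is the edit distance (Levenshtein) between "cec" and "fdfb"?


Computing edit distance: "cec" -> "fdfb"
DP table:
           f    d    f    b
      0    1    2    3    4
  c   1    1    2    3    4
  e   2    2    2    3    4
  c   3    3    3    3    4
Edit distance = dp[3][4] = 4

4


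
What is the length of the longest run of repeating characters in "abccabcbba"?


Input: "abccabcbba"
Scanning for longest run:
  Position 1 ('b'): new char, reset run to 1
  Position 2 ('c'): new char, reset run to 1
  Position 3 ('c'): continues run of 'c', length=2
  Position 4 ('a'): new char, reset run to 1
  Position 5 ('b'): new char, reset run to 1
  Position 6 ('c'): new char, reset run to 1
  Position 7 ('b'): new char, reset run to 1
  Position 8 ('b'): continues run of 'b', length=2
  Position 9 ('a'): new char, reset run to 1
Longest run: 'c' with length 2

2


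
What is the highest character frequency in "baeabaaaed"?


Input: baeabaaaed
Character counts:
  'a': 5
  'b': 2
  'd': 1
  'e': 2
Maximum frequency: 5

5


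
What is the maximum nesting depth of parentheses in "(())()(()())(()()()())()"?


Input: "(())()(()())(()()()())()"
Tracking depth:
  Position 0 '(': depth becomes 1
  Position 1 '(': depth becomes 2
  Position 2 ')': depth becomes 1
  Position 3 ')': depth becomes 0
  Position 4 '(': depth becomes 1
  Position 5 ')': depth becomes 0
  Position 6 '(': depth becomes 1
  Position 7 '(': depth becomes 2
  Position 8 ')': depth becomes 1
  Position 9 '(': depth becomes 2
  Position 10 ')': depth becomes 1
  Position 11 ')': depth becomes 0
  Position 12 '(': depth becomes 1
  Position 13 '(': depth becomes 2
  Position 14 ')': depth becomes 1
  Position 15 '(': depth becomes 2
  Position 16 ')': depth becomes 1
  Position 17 '(': depth becomes 2
  Position 18 ')': depth becomes 1
  Position 19 '(': depth becomes 2
  Position 20 ')': depth becomes 1
  Position 21 ')': depth becomes 0
  Position 22 '(': depth becomes 1
  Position 23 ')': depth becomes 0
Maximum depth reached: 2

2


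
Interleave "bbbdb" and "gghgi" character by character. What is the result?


Interleaving "bbbdb" and "gghgi":
  Position 0: 'b' from first, 'g' from second => "bg"
  Position 1: 'b' from first, 'g' from second => "bg"
  Position 2: 'b' from first, 'h' from second => "bh"
  Position 3: 'd' from first, 'g' from second => "dg"
  Position 4: 'b' from first, 'i' from second => "bi"
Result: bgbgbhdgbi

bgbgbhdgbi


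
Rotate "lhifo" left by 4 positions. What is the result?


Input: "lhifo", rotate left by 4
First 4 characters: "lhif"
Remaining characters: "o"
Concatenate remaining + first: "o" + "lhif" = "olhif"

olhif


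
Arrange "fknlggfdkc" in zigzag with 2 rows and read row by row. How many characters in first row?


Zigzag "fknlggfdkc" into 2 rows:
Placing characters:
  'f' => row 0
  'k' => row 1
  'n' => row 0
  'l' => row 1
  'g' => row 0
  'g' => row 1
  'f' => row 0
  'd' => row 1
  'k' => row 0
  'c' => row 1
Rows:
  Row 0: "fngfk"
  Row 1: "klgdc"
First row length: 5

5


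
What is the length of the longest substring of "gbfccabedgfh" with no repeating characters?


Input: "gbfccabedgfh"
Sliding window (track last position of each char):
  Position 0 ('g'): window [0,0] length 1 -- new best
  Position 1 ('b'): window [0,1] length 2 -- new best
  Position 2 ('f'): window [0,2] length 3 -- new best
  Position 3 ('c'): window [0,3] length 4 -- new best
  Position 4 ('c'): repeat (last at 3), move window start to 4
  Position 4 ('c'): window [4,4] length 1
  Position 5 ('a'): window [4,5] length 2
  Position 6 ('b'): window [4,6] length 3
  Position 7 ('e'): window [4,7] length 4
  Position 8 ('d'): window [4,8] length 5 -- new best
  Position 9 ('g'): window [4,9] length 6 -- new best
  Position 10 ('f'): window [4,10] length 7 -- new best
  Position 11 ('h'): window [4,11] length 8 -- new best
Longest substring with no repeats: "cabedgfh" with length 8

8


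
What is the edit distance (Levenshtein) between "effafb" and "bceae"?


Computing edit distance: "effafb" -> "bceae"
DP table:
           b    c    e    a    e
      0    1    2    3    4    5
  e   1    1    2    2    3    4
  f   2    2    2    3    3    4
  f   3    3    3    3    4    4
  a   4    4    4    4    3    4
  f   5    5    5    5    4    4
  b   6    5    6    6    5    5
Edit distance = dp[6][5] = 5

5


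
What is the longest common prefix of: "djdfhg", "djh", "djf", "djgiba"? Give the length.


Words: djdfhg, djh, djf, djgiba
  Position 0: all 'd' => match
  Position 1: all 'j' => match
  Position 2: ('d', 'h', 'f', 'g') => mismatch, stop
LCP = "dj" (length 2)

2


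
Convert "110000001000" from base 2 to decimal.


Input: "110000001000" in base 2
Positional expansion:
  Digit '1' (value 1) x 2^11 = 2048
  Digit '1' (value 1) x 2^10 = 1024
  Digit '0' (value 0) x 2^9 = 0
  Digit '0' (value 0) x 2^8 = 0
  Digit '0' (value 0) x 2^7 = 0
  Digit '0' (value 0) x 2^6 = 0
  Digit '0' (value 0) x 2^5 = 0
  Digit '0' (value 0) x 2^4 = 0
  Digit '1' (value 1) x 2^3 = 8
  Digit '0' (value 0) x 2^2 = 0
  Digit '0' (value 0) x 2^1 = 0
  Digit '0' (value 0) x 2^0 = 0
Sum = 3080

3080


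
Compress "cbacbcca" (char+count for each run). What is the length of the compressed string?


Input: cbacbcca
Runs:
  'c' x 1 => "c1"
  'b' x 1 => "b1"
  'a' x 1 => "a1"
  'c' x 1 => "c1"
  'b' x 1 => "b1"
  'c' x 2 => "c2"
  'a' x 1 => "a1"
Compressed: "c1b1a1c1b1c2a1"
Compressed length: 14

14


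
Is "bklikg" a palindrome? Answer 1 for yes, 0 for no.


Input: bklikg
Reversed: gkilkb
  Compare pos 0 ('b') with pos 5 ('g'): MISMATCH
  Compare pos 1 ('k') with pos 4 ('k'): match
  Compare pos 2 ('l') with pos 3 ('i'): MISMATCH
Result: not a palindrome

0


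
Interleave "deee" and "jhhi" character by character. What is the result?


Interleaving "deee" and "jhhi":
  Position 0: 'd' from first, 'j' from second => "dj"
  Position 1: 'e' from first, 'h' from second => "eh"
  Position 2: 'e' from first, 'h' from second => "eh"
  Position 3: 'e' from first, 'i' from second => "ei"
Result: djehehei

djehehei


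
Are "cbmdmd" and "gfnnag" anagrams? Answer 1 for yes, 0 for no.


Strings: "cbmdmd", "gfnnag"
Sorted first:  bcddmm
Sorted second: afggnn
Differ at position 0: 'b' vs 'a' => not anagrams

0


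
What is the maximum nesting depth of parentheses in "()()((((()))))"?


Input: "()()((((()))))"
Tracking depth:
  Position 0 '(': depth becomes 1
  Position 1 ')': depth becomes 0
  Position 2 '(': depth becomes 1
  Position 3 ')': depth becomes 0
  Position 4 '(': depth becomes 1
  Position 5 '(': depth becomes 2
  Position 6 '(': depth becomes 3
  Position 7 '(': depth becomes 4
  Position 8 '(': depth becomes 5
  Position 9 ')': depth becomes 4
  Position 10 ')': depth becomes 3
  Position 11 ')': depth becomes 2
  Position 12 ')': depth becomes 1
  Position 13 ')': depth becomes 0
Maximum depth reached: 5

5
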